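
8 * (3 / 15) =8 / 5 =1.60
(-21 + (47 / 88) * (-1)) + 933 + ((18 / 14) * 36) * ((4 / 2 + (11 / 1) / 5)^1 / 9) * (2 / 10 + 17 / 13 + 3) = 28852597 / 28600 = 1008.83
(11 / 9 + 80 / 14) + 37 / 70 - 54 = -29317 / 630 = -46.53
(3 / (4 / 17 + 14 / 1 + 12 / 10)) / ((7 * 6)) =85 / 18368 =0.00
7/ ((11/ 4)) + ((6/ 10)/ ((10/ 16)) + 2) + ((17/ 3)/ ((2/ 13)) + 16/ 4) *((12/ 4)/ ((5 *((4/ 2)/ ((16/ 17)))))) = 79638/ 4675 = 17.03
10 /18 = 5 /9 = 0.56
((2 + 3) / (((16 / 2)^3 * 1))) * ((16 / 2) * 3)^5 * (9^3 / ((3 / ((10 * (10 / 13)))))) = 145351384.62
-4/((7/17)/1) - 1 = -75/7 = -10.71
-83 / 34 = -2.44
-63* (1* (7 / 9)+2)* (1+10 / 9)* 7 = -23275 / 9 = -2586.11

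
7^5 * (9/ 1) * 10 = 1512630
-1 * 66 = -66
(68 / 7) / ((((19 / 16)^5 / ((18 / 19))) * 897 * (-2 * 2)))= -106954752 / 98467028933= -0.00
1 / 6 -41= -40.83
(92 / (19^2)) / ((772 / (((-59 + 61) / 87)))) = 46 / 6061551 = 0.00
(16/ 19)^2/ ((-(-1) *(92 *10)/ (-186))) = -0.14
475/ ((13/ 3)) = 1425/ 13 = 109.62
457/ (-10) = -457/ 10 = -45.70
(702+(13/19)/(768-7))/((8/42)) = 213154851/57836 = 3685.50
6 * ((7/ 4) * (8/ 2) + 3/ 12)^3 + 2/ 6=219533/ 96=2286.80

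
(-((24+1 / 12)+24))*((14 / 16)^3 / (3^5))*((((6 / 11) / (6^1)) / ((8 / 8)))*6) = -0.07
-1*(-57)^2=-3249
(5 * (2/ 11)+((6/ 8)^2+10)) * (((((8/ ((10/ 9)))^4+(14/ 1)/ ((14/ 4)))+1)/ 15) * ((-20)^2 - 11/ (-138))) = 62525612385223/ 75900000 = 823789.36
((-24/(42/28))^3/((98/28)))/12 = -2048/21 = -97.52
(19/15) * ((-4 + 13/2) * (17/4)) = 323/24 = 13.46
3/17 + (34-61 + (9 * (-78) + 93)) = -10809/17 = -635.82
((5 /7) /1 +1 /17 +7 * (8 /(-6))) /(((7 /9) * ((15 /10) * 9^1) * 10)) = -3056 /37485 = -0.08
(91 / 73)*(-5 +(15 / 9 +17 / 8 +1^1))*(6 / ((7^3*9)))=-65 / 128772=-0.00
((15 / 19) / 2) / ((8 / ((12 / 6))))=15 / 152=0.10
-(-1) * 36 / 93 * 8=96 / 31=3.10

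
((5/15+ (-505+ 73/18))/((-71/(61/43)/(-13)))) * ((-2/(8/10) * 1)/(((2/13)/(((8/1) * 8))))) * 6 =7431551920/9159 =811393.37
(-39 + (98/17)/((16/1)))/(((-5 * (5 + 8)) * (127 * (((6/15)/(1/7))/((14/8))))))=5255/1796288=0.00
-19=-19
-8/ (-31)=8/ 31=0.26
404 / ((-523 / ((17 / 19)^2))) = -116756 / 188803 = -0.62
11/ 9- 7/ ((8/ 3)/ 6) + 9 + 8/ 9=-167/ 36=-4.64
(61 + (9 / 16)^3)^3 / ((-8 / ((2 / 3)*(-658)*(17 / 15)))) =17601108771109287725 / 1236950581248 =14229435.71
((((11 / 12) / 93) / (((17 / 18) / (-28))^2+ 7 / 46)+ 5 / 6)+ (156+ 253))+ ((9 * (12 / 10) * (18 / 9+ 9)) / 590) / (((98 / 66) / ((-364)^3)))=-1607045648671818823 / 245736118050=-6539720.99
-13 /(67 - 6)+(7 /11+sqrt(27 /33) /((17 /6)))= 18* sqrt(11) /187+284 /671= 0.74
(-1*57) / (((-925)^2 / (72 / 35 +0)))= -4104 / 29946875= -0.00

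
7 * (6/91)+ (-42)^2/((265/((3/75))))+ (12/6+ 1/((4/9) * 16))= 15810773/5512000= 2.87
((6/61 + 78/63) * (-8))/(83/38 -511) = 520448/24768135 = 0.02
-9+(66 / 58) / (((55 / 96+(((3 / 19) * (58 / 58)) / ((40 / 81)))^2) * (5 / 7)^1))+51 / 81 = -6.01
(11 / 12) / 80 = 11 / 960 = 0.01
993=993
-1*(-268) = 268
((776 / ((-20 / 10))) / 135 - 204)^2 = 779973184 / 18225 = 42796.88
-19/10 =-1.90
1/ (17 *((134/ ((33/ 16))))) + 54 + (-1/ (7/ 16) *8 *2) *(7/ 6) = 1239331/ 109344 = 11.33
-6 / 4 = -1.50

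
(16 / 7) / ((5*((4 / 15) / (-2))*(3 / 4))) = -32 / 7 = -4.57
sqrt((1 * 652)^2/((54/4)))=652 * sqrt(6)/9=177.45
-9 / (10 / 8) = -36 / 5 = -7.20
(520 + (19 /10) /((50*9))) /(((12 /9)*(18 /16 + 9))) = 2340019 /60750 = 38.52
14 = 14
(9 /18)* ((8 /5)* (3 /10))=6 /25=0.24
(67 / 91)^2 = 0.54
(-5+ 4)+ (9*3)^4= 531440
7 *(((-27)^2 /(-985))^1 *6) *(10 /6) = -10206 /197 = -51.81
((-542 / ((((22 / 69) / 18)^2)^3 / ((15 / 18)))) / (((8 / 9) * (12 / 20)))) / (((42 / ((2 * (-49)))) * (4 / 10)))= 159929874568348.96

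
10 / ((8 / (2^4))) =20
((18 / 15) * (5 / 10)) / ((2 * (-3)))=-1 / 10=-0.10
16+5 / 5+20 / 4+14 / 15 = 344 / 15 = 22.93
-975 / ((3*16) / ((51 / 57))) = -5525 / 304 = -18.17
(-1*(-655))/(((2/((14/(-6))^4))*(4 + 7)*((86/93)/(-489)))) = -7946625715/17028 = -466679.92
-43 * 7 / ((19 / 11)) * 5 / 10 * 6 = -9933 / 19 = -522.79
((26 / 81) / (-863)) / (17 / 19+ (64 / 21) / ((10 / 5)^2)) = -3458 / 15401961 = -0.00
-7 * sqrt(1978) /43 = -7.24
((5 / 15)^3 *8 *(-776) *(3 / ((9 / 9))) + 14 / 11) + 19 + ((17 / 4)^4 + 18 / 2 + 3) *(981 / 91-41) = -966116401 / 88704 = -10891.46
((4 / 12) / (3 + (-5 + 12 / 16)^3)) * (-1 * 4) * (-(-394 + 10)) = 32768 / 4721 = 6.94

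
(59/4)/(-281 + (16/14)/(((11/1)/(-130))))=-4543/90708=-0.05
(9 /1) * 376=3384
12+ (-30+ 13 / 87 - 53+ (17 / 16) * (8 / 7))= -84817 / 1218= -69.64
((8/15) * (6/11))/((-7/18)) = -288/385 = -0.75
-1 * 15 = -15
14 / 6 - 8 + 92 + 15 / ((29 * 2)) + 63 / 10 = 40408 / 435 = 92.89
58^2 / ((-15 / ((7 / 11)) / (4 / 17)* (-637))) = 13456 / 255255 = 0.05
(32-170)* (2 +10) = -1656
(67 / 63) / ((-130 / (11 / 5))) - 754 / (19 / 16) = -494034803 / 778050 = -634.97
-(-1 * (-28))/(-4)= 7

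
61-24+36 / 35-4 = 1191 / 35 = 34.03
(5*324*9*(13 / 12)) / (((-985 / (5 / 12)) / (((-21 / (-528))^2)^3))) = -619421985 / 23420826904690688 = -0.00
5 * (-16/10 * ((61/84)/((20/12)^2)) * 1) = -366/175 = -2.09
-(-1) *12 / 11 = 12 / 11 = 1.09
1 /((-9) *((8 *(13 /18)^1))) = -1 /52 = -0.02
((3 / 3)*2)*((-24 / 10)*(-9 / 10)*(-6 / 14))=-324 / 175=-1.85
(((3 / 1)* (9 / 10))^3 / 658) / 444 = 6561 / 97384000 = 0.00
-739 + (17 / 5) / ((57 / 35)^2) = -2396846 / 3249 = -737.72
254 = 254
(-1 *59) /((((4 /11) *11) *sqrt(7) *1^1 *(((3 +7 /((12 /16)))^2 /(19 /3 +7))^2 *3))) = -70800 *sqrt(7) /13119127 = -0.01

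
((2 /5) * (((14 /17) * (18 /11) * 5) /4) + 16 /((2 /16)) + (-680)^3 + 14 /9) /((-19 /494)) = 13758909757424 /1683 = 8175228614.04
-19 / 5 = -3.80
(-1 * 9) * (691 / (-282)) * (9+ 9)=18657 / 47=396.96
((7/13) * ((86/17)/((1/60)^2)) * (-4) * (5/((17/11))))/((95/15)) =-20037.71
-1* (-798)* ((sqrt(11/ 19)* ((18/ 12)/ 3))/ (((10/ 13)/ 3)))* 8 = 3276* sqrt(209)/ 5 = 9472.12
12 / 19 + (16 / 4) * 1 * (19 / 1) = 1456 / 19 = 76.63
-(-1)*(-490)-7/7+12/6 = -489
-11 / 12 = -0.92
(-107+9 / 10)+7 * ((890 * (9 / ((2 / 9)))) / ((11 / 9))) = 22696679 / 110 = 206333.45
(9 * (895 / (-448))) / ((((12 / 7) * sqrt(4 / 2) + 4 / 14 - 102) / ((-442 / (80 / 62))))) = -982289529 / 16212992 - 33110883 * sqrt(2) / 32425984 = -62.03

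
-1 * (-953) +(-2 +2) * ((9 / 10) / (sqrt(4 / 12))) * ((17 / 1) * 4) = 953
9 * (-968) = -8712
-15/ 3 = -5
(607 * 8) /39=124.51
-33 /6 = -11 /2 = -5.50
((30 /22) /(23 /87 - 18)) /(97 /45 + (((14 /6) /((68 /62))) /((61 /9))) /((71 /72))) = -4323745575 /139118159147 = -0.03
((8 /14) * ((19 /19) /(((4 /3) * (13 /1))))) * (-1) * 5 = -0.16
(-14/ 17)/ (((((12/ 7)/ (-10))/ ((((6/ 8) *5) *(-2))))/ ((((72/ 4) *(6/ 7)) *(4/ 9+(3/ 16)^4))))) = -138008325/ 557056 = -247.75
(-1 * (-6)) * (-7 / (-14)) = 3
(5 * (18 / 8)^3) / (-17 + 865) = 3645 / 54272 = 0.07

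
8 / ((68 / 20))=40 / 17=2.35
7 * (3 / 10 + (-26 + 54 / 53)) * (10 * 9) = -824103 / 53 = -15549.11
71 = 71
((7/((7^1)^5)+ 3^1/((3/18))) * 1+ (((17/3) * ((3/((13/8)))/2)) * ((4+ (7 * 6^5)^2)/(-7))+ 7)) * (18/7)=-1243896132152412/218491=-5693122976.01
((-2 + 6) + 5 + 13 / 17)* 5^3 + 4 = 20818 / 17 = 1224.59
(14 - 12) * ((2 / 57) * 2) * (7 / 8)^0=8 / 57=0.14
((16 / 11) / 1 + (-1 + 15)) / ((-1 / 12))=-2040 / 11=-185.45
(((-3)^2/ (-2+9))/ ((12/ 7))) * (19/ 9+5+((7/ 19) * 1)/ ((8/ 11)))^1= 10421/ 1824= 5.71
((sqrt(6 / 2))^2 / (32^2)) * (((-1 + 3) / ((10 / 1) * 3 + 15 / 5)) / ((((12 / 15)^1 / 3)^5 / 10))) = 3796875 / 2883584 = 1.32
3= 3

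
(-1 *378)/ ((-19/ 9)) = 3402/ 19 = 179.05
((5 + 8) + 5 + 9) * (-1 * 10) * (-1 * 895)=241650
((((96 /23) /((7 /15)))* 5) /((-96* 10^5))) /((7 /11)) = -0.00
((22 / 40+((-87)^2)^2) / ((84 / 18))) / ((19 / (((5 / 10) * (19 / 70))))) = 491055099 / 5600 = 87688.41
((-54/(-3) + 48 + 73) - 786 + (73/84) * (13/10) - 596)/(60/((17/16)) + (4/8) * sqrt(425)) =-567485024/24945025 + 301476419 * sqrt(17)/299340300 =-18.60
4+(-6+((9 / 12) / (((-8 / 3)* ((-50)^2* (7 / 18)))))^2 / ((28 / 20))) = -219519993439 / 109760000000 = -2.00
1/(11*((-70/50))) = -0.06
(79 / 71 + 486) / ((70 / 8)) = 27668 / 497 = 55.67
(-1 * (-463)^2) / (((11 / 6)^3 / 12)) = -555644448 / 1331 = -417463.90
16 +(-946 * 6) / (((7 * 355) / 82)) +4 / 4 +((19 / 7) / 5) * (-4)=-428583 / 2485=-172.47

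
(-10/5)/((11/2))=-4/11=-0.36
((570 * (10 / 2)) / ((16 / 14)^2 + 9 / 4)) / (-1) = -558600 / 697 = -801.43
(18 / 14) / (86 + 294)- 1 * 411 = -1093251 / 2660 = -411.00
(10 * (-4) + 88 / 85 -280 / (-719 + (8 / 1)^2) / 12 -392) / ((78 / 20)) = -110.49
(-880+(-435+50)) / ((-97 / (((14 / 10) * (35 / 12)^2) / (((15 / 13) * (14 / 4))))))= 805805 / 20952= 38.46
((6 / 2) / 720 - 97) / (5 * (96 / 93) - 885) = 0.11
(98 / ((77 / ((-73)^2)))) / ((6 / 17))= 634151 / 33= 19216.70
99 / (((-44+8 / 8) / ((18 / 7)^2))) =-32076 / 2107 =-15.22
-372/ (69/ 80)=-9920/ 23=-431.30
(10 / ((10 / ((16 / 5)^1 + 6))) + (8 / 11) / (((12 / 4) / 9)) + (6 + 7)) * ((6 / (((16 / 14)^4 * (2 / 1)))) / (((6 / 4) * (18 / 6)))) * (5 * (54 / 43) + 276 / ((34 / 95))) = 119130417 / 16082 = 7407.69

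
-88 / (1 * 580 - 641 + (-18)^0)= 22 / 15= 1.47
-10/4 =-5/2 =-2.50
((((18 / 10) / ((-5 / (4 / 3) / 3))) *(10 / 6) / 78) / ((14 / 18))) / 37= -0.00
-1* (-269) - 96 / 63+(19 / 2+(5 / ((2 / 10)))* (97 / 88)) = 562777 / 1848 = 304.53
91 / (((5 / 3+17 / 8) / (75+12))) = 2088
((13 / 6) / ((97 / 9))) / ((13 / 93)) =279 / 194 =1.44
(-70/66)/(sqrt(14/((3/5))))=-sqrt(210)/66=-0.22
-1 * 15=-15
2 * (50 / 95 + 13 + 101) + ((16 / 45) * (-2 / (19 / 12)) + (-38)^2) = 476692 / 285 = 1672.60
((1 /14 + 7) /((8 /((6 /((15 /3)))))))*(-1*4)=-297 /70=-4.24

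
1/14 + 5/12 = 41/84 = 0.49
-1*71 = -71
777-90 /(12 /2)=762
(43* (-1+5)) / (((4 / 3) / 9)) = 1161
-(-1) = 1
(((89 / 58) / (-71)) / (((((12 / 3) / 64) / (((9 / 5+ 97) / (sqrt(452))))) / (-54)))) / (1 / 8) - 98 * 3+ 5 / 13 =-3817 / 13+ 75973248 * sqrt(113) / 1163335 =400.60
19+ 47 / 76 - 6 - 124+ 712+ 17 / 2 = 46369 / 76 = 610.12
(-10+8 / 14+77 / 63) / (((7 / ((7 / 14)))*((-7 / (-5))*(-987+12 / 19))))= 49115 / 115706934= 0.00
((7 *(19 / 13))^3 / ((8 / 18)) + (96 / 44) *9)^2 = 55135393747551441 / 9344702224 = 5900176.64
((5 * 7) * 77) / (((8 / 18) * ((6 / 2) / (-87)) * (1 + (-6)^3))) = 140679 / 172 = 817.90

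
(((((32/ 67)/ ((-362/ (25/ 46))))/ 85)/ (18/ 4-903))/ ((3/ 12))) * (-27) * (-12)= 34560/ 2840252543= 0.00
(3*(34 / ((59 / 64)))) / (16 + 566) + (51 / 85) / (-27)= 43237 / 257535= 0.17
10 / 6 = 5 / 3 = 1.67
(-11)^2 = 121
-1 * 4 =-4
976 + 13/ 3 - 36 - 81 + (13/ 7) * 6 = 18364/ 21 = 874.48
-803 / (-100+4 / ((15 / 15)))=803 / 96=8.36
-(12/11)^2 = -1.19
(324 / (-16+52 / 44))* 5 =-17820 / 163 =-109.33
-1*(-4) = 4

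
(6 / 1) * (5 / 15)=2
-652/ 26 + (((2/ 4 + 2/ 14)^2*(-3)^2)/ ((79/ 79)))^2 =-5614883/ 499408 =-11.24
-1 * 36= -36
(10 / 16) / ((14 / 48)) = 15 / 7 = 2.14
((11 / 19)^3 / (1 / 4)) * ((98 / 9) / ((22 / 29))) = 11.14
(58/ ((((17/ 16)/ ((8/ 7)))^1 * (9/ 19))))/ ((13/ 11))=1551616/ 13923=111.44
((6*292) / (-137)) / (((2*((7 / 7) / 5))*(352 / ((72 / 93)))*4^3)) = -3285 / 2989888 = -0.00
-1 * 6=-6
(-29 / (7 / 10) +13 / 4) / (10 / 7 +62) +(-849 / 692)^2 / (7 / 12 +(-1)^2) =352219013 / 1009924176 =0.35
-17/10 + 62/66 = -251/330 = -0.76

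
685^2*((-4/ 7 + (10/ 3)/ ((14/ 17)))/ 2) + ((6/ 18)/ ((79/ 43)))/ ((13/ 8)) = 35178272291/ 43134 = 815557.85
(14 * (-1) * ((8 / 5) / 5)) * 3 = -336 / 25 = -13.44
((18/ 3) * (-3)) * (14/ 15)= -16.80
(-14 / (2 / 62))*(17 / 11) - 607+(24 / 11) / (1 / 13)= -13743 / 11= -1249.36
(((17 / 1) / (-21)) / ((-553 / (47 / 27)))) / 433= 799 / 135767583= 0.00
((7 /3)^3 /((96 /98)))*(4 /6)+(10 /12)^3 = 4483 /486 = 9.22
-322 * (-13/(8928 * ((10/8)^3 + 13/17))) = 0.17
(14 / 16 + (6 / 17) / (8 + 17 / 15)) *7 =119161 / 18632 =6.40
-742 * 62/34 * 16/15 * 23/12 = -2116184/765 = -2766.25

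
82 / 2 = 41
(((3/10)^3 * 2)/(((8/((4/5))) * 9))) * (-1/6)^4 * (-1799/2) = -0.00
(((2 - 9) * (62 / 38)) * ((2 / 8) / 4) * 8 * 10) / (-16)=1085 / 304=3.57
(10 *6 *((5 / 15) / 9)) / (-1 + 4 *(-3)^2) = 0.06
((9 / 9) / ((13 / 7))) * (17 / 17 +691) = 4844 / 13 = 372.62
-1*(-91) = 91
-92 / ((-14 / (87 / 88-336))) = -678063 / 308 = -2201.50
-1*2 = -2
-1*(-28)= 28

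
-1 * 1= -1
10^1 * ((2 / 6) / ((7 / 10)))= 100 / 21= 4.76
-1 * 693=-693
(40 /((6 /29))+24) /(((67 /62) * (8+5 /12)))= 161696 /6767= 23.89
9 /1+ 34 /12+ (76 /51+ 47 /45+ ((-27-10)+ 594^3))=320664378893 /1530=209584561.37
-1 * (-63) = 63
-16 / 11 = -1.45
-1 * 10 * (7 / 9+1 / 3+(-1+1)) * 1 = -100 / 9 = -11.11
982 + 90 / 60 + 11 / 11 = 1969 / 2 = 984.50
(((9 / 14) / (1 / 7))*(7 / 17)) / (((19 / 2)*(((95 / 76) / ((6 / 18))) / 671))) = 56364 / 1615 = 34.90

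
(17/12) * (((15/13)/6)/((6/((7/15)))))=119/5616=0.02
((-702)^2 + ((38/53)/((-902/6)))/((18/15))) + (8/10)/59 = 3474950801127/7051385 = 492804.01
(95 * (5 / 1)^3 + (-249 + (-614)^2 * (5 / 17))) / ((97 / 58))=73251.71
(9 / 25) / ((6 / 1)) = 3 / 50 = 0.06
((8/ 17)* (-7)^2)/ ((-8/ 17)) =-49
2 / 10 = 1 / 5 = 0.20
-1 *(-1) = 1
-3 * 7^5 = -50421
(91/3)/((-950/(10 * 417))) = -12649/95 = -133.15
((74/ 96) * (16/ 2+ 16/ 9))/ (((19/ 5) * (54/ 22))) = 22385/ 27702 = 0.81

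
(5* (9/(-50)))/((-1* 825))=3/2750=0.00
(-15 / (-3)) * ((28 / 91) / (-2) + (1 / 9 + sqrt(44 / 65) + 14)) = 2 * sqrt(715) / 13 + 8165 / 117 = 73.90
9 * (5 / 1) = 45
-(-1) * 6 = 6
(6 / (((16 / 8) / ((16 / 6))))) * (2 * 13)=208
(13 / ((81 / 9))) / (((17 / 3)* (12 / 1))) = 13 / 612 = 0.02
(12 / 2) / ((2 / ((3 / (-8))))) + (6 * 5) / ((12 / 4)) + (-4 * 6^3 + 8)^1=-6777 / 8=-847.12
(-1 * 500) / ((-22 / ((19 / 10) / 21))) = 475 / 231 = 2.06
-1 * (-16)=16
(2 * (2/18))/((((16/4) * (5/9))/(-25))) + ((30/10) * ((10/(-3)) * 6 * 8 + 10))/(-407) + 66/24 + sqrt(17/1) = 2207/1628 + sqrt(17) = 5.48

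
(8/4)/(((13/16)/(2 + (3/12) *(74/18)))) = 872/117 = 7.45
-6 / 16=-3 / 8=-0.38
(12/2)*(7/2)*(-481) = -10101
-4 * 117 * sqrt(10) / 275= -468 * sqrt(10) / 275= -5.38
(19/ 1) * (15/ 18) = 95/ 6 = 15.83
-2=-2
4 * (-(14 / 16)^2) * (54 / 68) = -1323 / 544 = -2.43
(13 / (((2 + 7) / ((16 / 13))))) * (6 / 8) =4 / 3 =1.33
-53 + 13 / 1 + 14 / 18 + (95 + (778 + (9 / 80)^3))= 3842054561 / 4608000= 833.78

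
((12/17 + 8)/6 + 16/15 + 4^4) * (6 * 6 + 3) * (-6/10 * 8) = -20567664/425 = -48394.50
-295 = -295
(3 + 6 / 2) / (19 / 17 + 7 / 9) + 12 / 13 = 7707 / 1885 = 4.09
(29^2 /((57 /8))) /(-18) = -3364 /513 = -6.56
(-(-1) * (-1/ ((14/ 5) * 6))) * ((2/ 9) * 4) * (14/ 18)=-10/ 243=-0.04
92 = 92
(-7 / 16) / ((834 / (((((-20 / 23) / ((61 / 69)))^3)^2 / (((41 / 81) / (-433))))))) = 119318346000000 / 293614613483339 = 0.41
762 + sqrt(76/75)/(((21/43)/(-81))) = 762 - 774 *sqrt(57)/35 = 595.04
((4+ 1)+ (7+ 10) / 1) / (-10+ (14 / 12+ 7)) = -12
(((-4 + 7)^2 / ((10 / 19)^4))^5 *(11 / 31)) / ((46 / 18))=219745383926768497250586033461451 / 71300000000000000000000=3081982944.27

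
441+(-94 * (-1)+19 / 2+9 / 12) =2181 / 4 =545.25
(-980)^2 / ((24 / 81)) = 3241350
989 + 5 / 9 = 8906 / 9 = 989.56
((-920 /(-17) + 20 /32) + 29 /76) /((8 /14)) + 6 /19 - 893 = -8229697 /10336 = -796.22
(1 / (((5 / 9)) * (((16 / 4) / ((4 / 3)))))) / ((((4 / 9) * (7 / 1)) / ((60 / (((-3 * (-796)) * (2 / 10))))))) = 135 / 5572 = 0.02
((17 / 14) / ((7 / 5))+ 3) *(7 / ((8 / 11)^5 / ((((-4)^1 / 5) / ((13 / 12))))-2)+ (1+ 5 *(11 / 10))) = 713315521 / 53871874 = 13.24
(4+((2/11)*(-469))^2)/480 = 110041/7260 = 15.16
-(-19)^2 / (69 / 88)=-31768 / 69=-460.41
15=15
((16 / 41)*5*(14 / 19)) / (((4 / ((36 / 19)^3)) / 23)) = 300464640 / 5343161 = 56.23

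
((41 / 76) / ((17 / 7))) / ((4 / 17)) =287 / 304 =0.94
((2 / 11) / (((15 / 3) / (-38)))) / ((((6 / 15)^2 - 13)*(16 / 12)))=95 / 1177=0.08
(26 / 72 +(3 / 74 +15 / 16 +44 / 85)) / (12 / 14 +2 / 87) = 170704121 / 80914560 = 2.11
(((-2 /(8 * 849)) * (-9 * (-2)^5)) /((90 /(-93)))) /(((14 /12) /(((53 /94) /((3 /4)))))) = 26288 /465535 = 0.06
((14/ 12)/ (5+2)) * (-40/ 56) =-5/ 42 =-0.12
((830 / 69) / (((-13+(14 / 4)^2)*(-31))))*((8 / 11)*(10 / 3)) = 265600 / 211761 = 1.25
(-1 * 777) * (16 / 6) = -2072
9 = 9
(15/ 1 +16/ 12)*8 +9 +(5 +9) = 461/ 3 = 153.67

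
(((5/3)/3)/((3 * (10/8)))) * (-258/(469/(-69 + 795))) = -83248/1407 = -59.17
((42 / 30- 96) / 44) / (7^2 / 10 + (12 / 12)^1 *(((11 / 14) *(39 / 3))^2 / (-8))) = 0.26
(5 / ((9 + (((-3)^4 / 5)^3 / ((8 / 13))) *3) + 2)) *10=50000 / 20737199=0.00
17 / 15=1.13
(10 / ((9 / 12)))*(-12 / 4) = -40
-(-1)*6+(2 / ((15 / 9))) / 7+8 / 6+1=893 / 105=8.50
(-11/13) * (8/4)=-22/13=-1.69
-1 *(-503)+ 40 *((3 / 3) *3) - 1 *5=618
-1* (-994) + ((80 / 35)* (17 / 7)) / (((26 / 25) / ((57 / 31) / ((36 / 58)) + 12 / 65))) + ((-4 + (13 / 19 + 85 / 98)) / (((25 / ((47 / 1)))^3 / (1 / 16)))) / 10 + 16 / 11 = 814567119909322441 / 804788985000000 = 1012.15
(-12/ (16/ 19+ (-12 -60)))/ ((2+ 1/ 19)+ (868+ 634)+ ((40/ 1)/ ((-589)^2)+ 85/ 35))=138421479/ 1236542592844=0.00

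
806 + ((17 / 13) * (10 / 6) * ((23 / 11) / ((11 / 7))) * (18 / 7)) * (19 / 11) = 14169088 / 17303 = 818.88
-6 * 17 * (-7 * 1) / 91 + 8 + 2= 232 / 13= 17.85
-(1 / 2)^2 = -1 / 4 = -0.25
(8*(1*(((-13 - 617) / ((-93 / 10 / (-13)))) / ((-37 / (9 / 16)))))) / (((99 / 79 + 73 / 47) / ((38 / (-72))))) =-20.14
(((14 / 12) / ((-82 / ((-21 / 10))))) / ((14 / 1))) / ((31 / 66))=231 / 50840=0.00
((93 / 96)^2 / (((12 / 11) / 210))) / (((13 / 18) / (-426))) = -709261245 / 6656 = -106559.68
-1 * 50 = -50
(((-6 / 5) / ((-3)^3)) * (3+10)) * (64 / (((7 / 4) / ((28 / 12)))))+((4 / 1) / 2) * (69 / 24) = 29729 / 540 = 55.05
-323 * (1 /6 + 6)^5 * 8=-22398098111 /972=-23043310.81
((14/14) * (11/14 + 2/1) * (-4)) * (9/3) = -234/7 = -33.43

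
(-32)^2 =1024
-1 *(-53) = 53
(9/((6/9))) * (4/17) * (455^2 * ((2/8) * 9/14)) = 7186725/68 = 105687.13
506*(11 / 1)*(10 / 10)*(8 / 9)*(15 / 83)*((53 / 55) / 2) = 107272 / 249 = 430.81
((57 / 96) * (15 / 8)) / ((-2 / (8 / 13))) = -285 / 832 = -0.34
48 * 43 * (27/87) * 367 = 6817392/29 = 235082.48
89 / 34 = 2.62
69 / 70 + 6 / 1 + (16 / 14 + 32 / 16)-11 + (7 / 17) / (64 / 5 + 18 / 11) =-199107 / 236215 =-0.84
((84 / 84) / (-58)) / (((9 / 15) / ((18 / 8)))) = -15 / 232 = -0.06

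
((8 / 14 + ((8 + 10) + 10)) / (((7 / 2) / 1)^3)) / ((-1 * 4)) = -400 / 2401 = -0.17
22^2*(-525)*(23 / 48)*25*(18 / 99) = -1106875 / 2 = -553437.50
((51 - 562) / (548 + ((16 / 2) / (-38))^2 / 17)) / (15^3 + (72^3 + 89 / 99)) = -0.00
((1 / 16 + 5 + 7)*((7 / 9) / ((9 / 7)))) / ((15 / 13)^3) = 20777029 / 4374000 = 4.75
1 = 1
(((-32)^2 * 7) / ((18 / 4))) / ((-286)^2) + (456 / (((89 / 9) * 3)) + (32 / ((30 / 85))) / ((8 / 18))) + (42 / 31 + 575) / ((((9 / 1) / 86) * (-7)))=-2016685719262 / 3554383833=-567.38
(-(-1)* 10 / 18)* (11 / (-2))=-55 / 18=-3.06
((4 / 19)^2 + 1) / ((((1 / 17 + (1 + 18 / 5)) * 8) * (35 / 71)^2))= 0.12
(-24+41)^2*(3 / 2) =867 / 2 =433.50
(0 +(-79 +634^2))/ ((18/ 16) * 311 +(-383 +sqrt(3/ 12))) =-357224/ 29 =-12318.07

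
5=5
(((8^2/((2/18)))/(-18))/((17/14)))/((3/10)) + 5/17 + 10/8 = -17605/204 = -86.30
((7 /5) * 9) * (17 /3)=71.40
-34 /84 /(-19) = 17 /798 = 0.02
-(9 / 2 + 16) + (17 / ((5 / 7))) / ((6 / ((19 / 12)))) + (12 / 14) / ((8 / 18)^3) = -44917 / 10080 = -4.46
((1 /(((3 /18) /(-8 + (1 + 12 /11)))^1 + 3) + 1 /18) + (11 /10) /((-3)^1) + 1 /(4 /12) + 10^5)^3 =1000090764321986.91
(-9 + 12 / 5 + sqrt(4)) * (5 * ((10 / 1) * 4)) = -920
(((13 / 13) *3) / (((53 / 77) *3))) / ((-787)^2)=0.00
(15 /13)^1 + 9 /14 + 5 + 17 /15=21649 /2730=7.93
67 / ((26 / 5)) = 335 / 26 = 12.88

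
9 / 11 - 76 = -827 / 11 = -75.18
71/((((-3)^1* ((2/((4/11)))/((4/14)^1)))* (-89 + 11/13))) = 1846/132363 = 0.01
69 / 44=1.57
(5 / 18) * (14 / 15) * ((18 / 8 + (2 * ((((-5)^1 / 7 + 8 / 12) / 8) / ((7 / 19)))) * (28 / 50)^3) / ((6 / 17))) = 50076509 / 30375000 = 1.65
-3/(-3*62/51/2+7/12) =612/253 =2.42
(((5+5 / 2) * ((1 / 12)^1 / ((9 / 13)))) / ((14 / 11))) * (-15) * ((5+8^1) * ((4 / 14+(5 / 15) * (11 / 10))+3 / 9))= -213785 / 1568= -136.34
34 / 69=0.49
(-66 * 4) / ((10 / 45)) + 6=-1182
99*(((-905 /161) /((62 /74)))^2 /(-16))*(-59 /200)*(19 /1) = 4977386953011 /3188490368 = 1561.05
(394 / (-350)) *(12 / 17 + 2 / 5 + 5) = -102243 / 14875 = -6.87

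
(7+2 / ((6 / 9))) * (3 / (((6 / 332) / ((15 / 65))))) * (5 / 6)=4150 / 13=319.23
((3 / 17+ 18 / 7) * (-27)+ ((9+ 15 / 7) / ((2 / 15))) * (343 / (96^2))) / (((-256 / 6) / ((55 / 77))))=129928215 / 109182976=1.19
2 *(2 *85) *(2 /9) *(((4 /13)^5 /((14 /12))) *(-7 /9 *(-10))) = 13926400 /10024911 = 1.39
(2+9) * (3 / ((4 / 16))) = 132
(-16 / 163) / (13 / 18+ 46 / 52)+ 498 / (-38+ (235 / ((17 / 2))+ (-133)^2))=-25264430 / 767471319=-0.03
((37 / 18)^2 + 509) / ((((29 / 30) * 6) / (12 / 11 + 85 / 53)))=1306168675 / 5477868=238.44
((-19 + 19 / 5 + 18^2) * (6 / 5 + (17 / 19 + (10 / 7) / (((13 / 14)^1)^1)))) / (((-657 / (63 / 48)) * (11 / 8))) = -24247748 / 14875575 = -1.63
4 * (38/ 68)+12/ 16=203/ 68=2.99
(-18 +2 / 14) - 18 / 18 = -132 / 7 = -18.86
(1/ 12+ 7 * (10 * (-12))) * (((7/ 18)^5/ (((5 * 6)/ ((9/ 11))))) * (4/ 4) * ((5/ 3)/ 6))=-169397753/ 2993075712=-0.06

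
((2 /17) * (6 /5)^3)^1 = 432 /2125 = 0.20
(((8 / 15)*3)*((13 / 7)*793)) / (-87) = -27.08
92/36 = 23/9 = 2.56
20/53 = 0.38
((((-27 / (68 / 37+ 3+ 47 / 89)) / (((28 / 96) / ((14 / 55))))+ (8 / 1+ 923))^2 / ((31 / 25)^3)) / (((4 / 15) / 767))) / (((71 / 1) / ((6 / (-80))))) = -3887465651457889325175 / 2841249474656032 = -1368223.98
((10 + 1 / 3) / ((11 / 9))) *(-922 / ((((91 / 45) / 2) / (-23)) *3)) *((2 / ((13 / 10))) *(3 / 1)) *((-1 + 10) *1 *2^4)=511183353600 / 13013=39282513.92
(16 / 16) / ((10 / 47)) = 47 / 10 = 4.70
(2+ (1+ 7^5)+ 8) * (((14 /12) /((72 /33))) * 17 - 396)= -156169145 /24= -6507047.71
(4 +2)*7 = 42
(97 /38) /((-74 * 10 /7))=-679 /28120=-0.02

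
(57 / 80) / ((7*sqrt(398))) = 57*sqrt(398) / 222880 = 0.01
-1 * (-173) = 173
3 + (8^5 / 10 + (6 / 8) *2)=32813 / 10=3281.30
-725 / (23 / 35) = -25375 / 23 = -1103.26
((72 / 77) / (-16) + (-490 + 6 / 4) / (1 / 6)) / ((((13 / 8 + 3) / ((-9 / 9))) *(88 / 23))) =10381809 / 62678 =165.64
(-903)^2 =815409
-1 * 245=-245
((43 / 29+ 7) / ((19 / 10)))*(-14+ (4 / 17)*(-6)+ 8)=-309960 / 9367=-33.09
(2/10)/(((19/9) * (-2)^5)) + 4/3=12133/9120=1.33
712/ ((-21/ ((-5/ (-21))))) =-3560/ 441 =-8.07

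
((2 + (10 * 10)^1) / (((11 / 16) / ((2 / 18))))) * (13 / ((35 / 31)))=219232 / 1155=189.81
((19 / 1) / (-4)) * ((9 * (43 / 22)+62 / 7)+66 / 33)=-135.13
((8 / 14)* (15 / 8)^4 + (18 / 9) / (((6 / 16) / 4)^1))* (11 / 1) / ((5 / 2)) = 6716897 / 53760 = 124.94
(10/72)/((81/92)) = 115/729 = 0.16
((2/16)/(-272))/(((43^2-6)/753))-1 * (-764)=3063920399/4010368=764.00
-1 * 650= -650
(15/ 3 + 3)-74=-66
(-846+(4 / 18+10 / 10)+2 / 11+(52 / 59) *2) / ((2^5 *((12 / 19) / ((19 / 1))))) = -1777199029 / 2242944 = -792.35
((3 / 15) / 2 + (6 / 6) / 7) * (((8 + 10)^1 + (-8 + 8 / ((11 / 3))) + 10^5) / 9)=1335877 / 495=2698.74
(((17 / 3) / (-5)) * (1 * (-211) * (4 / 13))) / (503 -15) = 3587 / 23790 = 0.15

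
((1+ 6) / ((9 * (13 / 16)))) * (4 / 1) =448 / 117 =3.83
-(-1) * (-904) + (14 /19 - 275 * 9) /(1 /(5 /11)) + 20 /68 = -7206802 /3553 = -2028.37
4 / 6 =2 / 3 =0.67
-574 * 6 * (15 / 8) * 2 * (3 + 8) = -142065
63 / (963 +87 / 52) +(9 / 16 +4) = 1238105 / 267536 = 4.63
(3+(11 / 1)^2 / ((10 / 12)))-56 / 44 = 8081 / 55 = 146.93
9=9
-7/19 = -0.37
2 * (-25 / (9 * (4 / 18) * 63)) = -25 / 63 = -0.40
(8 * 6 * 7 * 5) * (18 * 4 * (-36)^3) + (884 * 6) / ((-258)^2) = -31304548638278 / 5547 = -5643509759.92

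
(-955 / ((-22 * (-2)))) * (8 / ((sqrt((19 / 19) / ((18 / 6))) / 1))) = -1910 * sqrt(3) / 11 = -300.75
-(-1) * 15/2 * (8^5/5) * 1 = 49152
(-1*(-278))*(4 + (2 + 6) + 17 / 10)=19043 / 5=3808.60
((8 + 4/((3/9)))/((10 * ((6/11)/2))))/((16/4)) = 11/6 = 1.83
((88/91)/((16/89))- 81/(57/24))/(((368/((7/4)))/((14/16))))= -695345/5817344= -0.12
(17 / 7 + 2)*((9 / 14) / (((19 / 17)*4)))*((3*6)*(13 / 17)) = 8.77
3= 3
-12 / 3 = -4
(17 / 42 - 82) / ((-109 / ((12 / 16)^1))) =3427 / 6104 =0.56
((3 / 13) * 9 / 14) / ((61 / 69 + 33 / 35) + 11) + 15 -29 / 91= 82835749 / 5637814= 14.69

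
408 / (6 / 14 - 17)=-714 / 29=-24.62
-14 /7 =-2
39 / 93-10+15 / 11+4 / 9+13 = 16043 / 3069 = 5.23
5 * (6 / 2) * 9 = 135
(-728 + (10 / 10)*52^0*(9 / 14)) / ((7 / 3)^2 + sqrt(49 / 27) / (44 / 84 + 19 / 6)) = -2201819175 / 16407062 + 42615855*sqrt(3) / 8203531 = -125.20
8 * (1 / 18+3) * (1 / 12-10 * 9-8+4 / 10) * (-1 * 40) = 2574440 / 27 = 95349.63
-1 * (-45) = 45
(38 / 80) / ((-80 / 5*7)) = -19 / 4480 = -0.00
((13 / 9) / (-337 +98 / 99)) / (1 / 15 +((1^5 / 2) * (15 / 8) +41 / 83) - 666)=569712 / 88064942681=0.00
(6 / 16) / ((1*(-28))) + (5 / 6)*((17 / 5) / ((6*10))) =341 / 10080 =0.03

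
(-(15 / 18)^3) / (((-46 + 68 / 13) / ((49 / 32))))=15925 / 732672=0.02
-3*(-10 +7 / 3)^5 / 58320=6436343 / 4723920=1.36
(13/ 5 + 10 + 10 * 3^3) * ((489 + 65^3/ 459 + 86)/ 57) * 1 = 16910470/ 2907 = 5817.16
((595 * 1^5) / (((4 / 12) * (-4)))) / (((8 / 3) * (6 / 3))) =-83.67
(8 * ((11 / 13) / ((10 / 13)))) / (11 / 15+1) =5.08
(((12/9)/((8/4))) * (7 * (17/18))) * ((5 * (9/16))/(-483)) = -85/3312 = -0.03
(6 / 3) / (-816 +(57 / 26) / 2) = -0.00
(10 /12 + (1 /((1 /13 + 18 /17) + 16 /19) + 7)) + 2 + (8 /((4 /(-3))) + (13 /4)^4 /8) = 932995331 /51025920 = 18.28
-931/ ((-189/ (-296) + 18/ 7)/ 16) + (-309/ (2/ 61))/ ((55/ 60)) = -1091697826/ 73161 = -14921.85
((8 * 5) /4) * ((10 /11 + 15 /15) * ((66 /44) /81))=35 /99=0.35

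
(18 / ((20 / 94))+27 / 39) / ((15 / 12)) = 22176 / 325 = 68.23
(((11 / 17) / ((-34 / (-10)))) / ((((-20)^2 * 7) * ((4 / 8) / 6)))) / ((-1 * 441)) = -11 / 5947620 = -0.00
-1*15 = -15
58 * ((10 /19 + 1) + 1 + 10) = 13804 /19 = 726.53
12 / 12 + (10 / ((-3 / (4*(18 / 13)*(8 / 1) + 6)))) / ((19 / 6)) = -12833 / 247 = -51.96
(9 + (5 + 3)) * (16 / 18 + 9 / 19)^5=11674237558681 / 146211169851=79.85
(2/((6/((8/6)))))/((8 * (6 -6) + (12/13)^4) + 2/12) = 228488/458931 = 0.50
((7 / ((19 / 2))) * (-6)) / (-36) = 7 / 57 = 0.12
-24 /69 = -8 /23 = -0.35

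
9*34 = 306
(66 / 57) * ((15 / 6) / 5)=11 / 19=0.58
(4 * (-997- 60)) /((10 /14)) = -29596 /5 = -5919.20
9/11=0.82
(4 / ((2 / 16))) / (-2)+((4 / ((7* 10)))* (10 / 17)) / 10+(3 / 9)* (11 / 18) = -15.79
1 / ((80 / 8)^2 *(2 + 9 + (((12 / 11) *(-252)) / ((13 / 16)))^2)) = 20449 / 234123639500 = 0.00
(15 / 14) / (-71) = -15 / 994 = -0.02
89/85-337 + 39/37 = -1053257/3145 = -334.90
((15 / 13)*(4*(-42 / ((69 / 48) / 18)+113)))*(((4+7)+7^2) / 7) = -34189200 / 2093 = -16335.02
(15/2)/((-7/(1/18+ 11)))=-995/84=-11.85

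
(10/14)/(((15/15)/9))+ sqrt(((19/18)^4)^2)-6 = 1227175/734832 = 1.67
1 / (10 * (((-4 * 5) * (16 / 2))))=-1 / 1600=-0.00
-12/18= -2/3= -0.67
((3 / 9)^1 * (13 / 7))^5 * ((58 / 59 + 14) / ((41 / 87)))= 9518467348 / 3293146773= 2.89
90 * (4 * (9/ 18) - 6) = -360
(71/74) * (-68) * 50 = -120700/37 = -3262.16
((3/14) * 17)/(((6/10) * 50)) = 17/140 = 0.12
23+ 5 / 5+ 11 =35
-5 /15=-0.33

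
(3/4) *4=3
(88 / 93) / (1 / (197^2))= 36722.49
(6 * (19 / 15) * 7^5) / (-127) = -638666 / 635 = -1005.77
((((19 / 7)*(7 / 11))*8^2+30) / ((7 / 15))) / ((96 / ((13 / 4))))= 50245 / 4928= 10.20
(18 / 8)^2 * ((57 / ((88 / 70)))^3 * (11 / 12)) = 214384046625 / 495616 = 432560.79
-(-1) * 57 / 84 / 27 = 19 / 756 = 0.03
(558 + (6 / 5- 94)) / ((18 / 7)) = 8141 / 45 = 180.91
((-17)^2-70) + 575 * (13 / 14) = 10541 / 14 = 752.93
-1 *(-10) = 10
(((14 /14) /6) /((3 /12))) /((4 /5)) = 5 /6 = 0.83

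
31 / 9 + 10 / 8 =169 / 36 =4.69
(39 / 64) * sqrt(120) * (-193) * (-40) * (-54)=-1016145 * sqrt(30) / 2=-2782827.69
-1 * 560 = -560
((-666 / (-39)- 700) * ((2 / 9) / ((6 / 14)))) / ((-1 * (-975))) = -124292 / 342225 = -0.36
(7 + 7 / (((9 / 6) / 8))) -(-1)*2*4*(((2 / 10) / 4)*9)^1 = 719 / 15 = 47.93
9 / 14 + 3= 51 / 14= 3.64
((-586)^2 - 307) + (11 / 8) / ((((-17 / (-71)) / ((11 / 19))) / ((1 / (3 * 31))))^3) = 343089.00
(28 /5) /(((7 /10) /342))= 2736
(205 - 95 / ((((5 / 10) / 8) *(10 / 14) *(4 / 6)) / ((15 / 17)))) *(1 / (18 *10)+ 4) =-6401759 / 612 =-10460.39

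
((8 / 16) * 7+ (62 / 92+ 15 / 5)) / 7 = 165 / 161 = 1.02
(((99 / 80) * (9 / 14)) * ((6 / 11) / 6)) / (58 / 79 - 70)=-0.00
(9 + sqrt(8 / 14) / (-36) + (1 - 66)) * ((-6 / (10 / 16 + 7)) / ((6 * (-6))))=-1.22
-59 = -59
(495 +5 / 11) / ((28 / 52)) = 70850 / 77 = 920.13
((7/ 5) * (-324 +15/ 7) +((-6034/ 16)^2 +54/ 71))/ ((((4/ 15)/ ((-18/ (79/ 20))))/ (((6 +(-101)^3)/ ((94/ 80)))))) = 2240105781938637375/ 1054492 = 2124345923855.88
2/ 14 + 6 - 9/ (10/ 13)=-5.56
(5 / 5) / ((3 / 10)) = 10 / 3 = 3.33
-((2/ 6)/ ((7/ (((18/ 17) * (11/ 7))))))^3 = -287496/ 578009537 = -0.00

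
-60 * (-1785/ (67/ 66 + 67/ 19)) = 1580040/ 67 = 23582.69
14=14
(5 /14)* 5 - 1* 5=-45 /14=-3.21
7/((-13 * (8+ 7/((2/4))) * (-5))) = 7/1430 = 0.00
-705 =-705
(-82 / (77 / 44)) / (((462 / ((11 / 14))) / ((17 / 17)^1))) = -82 / 1029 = -0.08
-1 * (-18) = 18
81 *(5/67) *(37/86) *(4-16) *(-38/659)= 3416580/1898579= 1.80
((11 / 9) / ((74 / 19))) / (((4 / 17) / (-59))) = -209627 / 2664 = -78.69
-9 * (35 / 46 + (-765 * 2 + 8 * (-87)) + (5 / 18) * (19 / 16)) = 14737799 / 736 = 20024.18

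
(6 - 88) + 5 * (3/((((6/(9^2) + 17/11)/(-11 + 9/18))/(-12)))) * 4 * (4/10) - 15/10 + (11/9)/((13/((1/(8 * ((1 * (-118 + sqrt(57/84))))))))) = 1783.71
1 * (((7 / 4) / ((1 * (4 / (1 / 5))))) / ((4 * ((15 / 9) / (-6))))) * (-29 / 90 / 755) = 203 / 6040000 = 0.00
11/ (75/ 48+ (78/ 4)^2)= 176/ 6109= 0.03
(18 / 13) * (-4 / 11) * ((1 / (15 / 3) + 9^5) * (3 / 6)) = -10628856 / 715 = -14865.53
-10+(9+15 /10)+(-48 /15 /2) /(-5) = 41 /50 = 0.82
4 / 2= 2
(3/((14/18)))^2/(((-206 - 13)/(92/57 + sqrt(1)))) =-12069/67963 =-0.18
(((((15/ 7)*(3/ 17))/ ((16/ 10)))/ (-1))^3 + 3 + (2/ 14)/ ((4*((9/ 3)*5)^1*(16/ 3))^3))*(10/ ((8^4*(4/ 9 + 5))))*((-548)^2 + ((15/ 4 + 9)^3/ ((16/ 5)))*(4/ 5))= 4572450239158094515227/ 11348717980302180352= 402.90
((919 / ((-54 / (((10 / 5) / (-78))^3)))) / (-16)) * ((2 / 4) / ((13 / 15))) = -4595 / 444180672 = -0.00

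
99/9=11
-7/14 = -1/2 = -0.50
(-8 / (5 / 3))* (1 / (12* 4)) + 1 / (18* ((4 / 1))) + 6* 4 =8609 / 360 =23.91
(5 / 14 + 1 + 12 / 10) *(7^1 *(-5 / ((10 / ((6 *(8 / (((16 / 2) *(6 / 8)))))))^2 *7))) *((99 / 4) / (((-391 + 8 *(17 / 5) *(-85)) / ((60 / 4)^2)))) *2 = 212652 / 6307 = 33.72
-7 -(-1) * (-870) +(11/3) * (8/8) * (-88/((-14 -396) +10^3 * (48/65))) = -877.98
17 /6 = 2.83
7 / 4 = 1.75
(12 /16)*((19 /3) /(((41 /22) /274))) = 28633 /41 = 698.37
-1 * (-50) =50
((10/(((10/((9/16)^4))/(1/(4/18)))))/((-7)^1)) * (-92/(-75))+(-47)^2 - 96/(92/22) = 288309485293/131891200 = 2185.96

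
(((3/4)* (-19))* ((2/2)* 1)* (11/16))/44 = -57/256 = -0.22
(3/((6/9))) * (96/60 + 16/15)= 12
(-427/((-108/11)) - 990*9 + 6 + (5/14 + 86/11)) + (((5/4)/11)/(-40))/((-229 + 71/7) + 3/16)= -1802929673773/203667156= -8852.33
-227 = -227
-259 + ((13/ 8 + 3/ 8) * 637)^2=1622817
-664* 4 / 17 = -2656 / 17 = -156.24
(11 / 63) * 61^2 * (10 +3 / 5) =2169343 / 315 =6886.80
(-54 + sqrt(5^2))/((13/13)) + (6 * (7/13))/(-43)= -27433/559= -49.08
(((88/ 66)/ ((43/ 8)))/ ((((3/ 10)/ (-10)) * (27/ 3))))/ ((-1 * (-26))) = -1600/ 45279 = -0.04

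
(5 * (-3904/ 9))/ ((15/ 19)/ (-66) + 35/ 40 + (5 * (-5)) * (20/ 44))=32637440/ 158013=206.55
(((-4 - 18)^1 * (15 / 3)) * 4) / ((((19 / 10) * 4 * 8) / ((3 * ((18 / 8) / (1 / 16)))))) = -14850 / 19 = -781.58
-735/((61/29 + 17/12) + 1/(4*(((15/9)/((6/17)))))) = -21741300/105691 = -205.71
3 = 3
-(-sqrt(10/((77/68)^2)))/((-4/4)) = -2.79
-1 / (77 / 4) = -0.05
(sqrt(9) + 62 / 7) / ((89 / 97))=8051 / 623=12.92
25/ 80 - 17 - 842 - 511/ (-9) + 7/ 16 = -28853/ 36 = -801.47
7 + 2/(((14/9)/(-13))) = -68/7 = -9.71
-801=-801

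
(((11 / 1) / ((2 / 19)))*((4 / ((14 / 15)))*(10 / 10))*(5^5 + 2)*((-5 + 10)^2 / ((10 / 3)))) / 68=147047175 / 952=154461.32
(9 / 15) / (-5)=-3 / 25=-0.12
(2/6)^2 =1/9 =0.11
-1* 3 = -3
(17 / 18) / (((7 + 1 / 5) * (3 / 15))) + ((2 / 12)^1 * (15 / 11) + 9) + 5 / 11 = 73687 / 7128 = 10.34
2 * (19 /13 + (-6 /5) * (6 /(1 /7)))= -6362 /65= -97.88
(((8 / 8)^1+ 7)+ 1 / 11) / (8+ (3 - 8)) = 89 / 33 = 2.70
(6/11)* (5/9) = 10/33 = 0.30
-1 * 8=-8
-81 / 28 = -2.89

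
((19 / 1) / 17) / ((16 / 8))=19 / 34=0.56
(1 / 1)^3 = 1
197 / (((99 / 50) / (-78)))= -256100 / 33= -7760.61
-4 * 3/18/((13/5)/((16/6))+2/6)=-80/157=-0.51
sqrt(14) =3.74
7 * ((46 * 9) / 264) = 483 / 44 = 10.98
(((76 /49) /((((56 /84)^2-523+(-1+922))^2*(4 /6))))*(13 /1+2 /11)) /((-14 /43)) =-28786995 /48518501108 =-0.00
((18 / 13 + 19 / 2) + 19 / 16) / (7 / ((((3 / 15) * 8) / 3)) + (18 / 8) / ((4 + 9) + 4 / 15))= 166563 / 183430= 0.91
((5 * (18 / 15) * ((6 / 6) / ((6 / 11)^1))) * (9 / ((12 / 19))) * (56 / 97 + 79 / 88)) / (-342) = -4197 / 6208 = -0.68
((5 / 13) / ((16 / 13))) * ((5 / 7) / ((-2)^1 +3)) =0.22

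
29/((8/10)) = 145/4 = 36.25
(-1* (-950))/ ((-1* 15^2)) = -38/ 9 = -4.22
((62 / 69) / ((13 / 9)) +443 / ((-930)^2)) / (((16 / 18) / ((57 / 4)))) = 9177219849 / 919484800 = 9.98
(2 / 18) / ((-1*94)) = -1 / 846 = -0.00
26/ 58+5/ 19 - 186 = -102094/ 551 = -185.29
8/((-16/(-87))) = 87/2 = 43.50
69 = 69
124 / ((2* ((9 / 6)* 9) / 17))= 2108 / 27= 78.07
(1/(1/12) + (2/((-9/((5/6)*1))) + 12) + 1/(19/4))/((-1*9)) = -12325/4617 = -2.67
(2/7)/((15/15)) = 2/7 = 0.29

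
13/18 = 0.72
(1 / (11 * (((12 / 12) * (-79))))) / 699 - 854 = -518746075 / 607431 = -854.00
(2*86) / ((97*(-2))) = -86 / 97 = -0.89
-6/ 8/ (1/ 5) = -15/ 4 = -3.75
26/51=0.51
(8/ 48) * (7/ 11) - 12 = -785/ 66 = -11.89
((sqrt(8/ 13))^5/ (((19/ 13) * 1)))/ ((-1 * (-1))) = 128 * sqrt(26)/ 3211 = 0.20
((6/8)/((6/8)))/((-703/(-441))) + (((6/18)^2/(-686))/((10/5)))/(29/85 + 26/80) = 616579741/983082933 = 0.63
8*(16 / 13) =128 / 13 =9.85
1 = 1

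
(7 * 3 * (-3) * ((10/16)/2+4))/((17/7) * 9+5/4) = -11.76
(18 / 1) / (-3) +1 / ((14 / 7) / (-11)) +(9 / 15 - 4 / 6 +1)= -317 / 30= -10.57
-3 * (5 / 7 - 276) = 825.86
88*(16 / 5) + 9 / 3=284.60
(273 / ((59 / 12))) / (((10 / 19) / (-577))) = -17957394 / 295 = -60872.52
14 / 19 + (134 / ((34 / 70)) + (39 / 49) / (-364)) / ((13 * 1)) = 126502919 / 5761028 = 21.96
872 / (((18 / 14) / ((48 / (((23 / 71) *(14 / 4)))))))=1981184 / 69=28712.81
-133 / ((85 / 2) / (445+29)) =-126084 / 85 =-1483.34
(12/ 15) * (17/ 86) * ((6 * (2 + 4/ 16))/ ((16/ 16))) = 2.13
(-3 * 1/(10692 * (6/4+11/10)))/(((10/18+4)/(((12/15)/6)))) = -1/316602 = -0.00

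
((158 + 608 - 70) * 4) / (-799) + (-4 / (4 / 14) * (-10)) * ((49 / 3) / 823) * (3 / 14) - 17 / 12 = -33975473 / 7890924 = -4.31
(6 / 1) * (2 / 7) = 12 / 7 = 1.71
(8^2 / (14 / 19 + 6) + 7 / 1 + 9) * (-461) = -23511 / 2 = -11755.50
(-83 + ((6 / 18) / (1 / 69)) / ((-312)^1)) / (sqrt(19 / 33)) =-25919 *sqrt(627) / 5928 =-109.48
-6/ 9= -2/ 3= -0.67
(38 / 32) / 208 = 19 / 3328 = 0.01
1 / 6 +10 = 61 / 6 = 10.17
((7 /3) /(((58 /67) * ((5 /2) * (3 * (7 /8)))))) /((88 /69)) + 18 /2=44606 /4785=9.32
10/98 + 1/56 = 47/392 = 0.12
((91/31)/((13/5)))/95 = 7/589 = 0.01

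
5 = 5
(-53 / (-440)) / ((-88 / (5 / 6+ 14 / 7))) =-901 / 232320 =-0.00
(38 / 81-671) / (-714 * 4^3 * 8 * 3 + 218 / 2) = 54313 / 88824195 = 0.00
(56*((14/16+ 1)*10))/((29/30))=31500/29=1086.21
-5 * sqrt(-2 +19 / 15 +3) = -sqrt(510) / 3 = -7.53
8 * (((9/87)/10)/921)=4/44515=0.00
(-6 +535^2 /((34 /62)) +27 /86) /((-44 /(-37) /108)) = 762304469463 /16082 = 47401098.71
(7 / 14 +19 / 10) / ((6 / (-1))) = -0.40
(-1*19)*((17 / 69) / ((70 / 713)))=-10013 / 210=-47.68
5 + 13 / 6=43 / 6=7.17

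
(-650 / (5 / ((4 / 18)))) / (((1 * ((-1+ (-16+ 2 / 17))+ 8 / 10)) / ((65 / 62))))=718250 / 381393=1.88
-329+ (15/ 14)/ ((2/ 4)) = -2288/ 7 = -326.86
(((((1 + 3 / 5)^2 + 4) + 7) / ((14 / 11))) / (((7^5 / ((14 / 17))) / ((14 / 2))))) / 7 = 3729 / 7142975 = 0.00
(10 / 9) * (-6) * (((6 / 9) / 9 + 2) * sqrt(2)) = -1120 * sqrt(2) / 81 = -19.55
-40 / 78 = -20 / 39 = -0.51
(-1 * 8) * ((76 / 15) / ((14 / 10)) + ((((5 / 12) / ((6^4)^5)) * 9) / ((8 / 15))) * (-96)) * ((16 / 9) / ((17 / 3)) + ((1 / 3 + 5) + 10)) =-65178923301860099 / 143876605280256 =-453.02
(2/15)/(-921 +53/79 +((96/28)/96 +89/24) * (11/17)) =-0.00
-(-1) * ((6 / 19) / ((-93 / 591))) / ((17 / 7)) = -8274 / 10013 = -0.83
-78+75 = -3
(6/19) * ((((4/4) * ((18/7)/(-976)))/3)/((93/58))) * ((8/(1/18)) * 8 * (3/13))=-150336/3269539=-0.05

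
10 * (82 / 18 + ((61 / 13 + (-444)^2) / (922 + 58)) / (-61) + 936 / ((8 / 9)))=7373753059 / 699426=10542.58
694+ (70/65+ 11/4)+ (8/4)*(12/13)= 36383/52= 699.67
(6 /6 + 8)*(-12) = -108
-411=-411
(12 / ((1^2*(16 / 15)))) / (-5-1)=-15 / 8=-1.88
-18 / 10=-9 / 5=-1.80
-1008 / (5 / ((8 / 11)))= -8064 / 55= -146.62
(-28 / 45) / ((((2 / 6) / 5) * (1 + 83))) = -1 / 9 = -0.11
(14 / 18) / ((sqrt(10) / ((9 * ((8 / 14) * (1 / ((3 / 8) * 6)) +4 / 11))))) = 214 * sqrt(10) / 495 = 1.37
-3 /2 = -1.50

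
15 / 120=0.12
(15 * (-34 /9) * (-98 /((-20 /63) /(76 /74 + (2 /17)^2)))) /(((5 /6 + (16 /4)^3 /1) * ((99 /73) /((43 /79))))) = -23966830020 /212627789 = -112.72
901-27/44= 39617/44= 900.39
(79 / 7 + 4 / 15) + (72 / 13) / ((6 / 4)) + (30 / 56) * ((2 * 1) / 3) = 42593 / 2730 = 15.60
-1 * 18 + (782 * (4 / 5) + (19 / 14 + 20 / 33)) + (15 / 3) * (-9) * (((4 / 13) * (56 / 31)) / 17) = 9623546641 / 15825810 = 608.09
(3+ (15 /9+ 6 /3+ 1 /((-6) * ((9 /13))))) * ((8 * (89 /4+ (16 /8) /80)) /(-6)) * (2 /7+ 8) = -1581.33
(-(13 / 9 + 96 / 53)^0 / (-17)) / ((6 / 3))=0.03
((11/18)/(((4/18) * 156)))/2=11/1248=0.01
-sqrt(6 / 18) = -sqrt(3) / 3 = -0.58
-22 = -22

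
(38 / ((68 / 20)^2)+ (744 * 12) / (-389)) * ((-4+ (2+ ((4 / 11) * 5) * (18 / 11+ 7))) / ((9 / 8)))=-29321955488 / 122426469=-239.51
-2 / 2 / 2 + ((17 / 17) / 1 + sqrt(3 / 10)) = 1 / 2 + sqrt(30) / 10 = 1.05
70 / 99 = 0.71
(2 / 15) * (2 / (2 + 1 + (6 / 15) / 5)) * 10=200 / 231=0.87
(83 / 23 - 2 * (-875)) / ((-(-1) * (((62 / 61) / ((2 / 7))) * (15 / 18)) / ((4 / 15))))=157.74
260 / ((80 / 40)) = 130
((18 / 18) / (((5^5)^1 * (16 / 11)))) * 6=33 / 25000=0.00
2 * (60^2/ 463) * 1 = 7200/ 463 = 15.55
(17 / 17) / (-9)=-1 / 9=-0.11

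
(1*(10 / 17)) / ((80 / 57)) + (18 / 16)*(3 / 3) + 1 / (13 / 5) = 1705 / 884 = 1.93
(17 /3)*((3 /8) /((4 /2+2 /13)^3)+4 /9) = 12950311 /4741632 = 2.73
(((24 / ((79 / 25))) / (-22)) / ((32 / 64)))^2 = 360000 / 755161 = 0.48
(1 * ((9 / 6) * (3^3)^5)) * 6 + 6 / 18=387420490 / 3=129140163.33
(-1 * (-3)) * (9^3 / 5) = 2187 / 5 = 437.40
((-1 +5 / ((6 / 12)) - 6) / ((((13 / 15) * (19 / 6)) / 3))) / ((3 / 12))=3240 / 247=13.12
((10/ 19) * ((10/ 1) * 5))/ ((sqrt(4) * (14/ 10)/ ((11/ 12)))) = 6875/ 798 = 8.62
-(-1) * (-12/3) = -4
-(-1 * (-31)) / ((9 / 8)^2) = -1984 / 81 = -24.49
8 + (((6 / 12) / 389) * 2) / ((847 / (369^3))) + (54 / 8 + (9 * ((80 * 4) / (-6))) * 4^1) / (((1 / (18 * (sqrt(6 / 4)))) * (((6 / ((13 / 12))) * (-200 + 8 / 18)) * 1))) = 895401 * sqrt(6) / 57472 + 52879273 / 329483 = 198.65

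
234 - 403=-169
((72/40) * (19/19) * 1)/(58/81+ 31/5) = 0.26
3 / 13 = 0.23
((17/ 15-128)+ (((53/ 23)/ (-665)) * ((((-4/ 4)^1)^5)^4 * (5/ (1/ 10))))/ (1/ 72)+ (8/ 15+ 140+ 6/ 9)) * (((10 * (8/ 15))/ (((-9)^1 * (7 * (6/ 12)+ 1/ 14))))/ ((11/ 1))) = -272912/ 9734175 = -0.03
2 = 2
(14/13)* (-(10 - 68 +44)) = 196/13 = 15.08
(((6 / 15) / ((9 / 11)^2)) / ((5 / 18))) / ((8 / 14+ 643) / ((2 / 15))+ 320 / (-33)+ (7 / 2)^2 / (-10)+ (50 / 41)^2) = 0.00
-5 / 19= -0.26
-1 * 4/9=-4/9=-0.44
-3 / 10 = -0.30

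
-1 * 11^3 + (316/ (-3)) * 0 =-1331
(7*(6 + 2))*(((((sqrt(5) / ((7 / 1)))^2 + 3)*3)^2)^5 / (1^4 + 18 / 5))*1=15549213186692759482835927040 / 262174589263582289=59308620375.33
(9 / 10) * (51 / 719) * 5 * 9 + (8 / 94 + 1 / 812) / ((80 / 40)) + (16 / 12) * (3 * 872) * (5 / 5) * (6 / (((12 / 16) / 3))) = 4594260520973 / 54879832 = 83714.92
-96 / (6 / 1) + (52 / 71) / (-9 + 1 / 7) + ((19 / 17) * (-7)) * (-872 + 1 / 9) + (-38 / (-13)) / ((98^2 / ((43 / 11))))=1573651084359703 / 231243570558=6805.17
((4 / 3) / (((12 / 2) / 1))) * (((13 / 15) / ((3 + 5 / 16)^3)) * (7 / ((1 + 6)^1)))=106496 / 20098395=0.01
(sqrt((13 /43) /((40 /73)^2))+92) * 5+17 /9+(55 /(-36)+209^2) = 73 * sqrt(559) /344+1589089 /36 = 44146.38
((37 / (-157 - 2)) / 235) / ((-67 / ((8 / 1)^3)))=18944 / 2503455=0.01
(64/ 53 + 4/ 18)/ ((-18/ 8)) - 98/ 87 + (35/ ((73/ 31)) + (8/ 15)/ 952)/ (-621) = -222108605276/ 124373125485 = -1.79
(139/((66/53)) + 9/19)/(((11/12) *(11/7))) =1967938/25289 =77.82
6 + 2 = 8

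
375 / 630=25 / 42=0.60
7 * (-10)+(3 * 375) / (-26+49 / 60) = -173270 / 1511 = -114.67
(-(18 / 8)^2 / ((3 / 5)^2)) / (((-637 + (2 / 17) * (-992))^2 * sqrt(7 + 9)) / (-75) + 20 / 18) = 14630625 / 31520054048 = 0.00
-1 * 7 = -7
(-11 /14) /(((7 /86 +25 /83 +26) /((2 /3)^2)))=-157036 /11864097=-0.01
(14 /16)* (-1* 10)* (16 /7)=-20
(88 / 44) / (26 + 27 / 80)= 160 / 2107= 0.08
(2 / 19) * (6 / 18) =2 / 57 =0.04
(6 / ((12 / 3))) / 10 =0.15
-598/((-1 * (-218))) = -299/109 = -2.74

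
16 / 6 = 8 / 3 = 2.67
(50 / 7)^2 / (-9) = -2500 / 441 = -5.67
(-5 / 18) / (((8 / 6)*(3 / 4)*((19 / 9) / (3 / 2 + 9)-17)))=21 / 1270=0.02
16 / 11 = 1.45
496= 496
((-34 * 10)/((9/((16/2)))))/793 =-2720/7137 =-0.38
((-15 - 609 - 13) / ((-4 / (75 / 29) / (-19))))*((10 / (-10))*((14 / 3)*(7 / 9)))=14826175 / 522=28402.63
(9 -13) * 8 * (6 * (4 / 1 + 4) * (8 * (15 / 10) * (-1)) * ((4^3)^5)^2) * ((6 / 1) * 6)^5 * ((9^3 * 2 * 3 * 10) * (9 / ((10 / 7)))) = 354082149943068022372259851753488384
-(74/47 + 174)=-8252/47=-175.57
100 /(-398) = -50 /199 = -0.25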